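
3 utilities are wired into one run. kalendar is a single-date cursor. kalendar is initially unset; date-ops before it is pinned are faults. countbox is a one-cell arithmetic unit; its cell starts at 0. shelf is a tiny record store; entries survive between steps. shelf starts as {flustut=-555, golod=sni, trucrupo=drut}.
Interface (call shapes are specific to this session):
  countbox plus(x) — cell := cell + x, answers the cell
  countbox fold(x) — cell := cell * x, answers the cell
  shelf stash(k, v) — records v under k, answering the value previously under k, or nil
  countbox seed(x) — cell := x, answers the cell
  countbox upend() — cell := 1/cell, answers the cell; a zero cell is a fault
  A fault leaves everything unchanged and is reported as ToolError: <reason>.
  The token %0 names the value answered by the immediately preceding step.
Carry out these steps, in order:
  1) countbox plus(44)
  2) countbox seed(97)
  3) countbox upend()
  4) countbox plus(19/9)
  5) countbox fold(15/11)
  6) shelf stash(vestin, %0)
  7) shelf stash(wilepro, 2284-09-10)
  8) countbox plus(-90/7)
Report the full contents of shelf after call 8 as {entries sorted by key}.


→ countbox plus(x=44)
← 44
→ countbox seed(x=97)
← 97
→ countbox upend()
← 1/97
→ countbox plus(x=19/9)
← 1852/873
→ countbox fold(x=15/11)
← 9260/3201
→ shelf stash(k=vestin, v=%0)
← nil
→ shelf stash(k=wilepro, v=2284-09-10)
← nil
→ countbox plus(x=-90/7)
← -223270/22407

Answer: {flustut=-555, golod=sni, trucrupo=drut, vestin=9260/3201, wilepro=2284-09-10}


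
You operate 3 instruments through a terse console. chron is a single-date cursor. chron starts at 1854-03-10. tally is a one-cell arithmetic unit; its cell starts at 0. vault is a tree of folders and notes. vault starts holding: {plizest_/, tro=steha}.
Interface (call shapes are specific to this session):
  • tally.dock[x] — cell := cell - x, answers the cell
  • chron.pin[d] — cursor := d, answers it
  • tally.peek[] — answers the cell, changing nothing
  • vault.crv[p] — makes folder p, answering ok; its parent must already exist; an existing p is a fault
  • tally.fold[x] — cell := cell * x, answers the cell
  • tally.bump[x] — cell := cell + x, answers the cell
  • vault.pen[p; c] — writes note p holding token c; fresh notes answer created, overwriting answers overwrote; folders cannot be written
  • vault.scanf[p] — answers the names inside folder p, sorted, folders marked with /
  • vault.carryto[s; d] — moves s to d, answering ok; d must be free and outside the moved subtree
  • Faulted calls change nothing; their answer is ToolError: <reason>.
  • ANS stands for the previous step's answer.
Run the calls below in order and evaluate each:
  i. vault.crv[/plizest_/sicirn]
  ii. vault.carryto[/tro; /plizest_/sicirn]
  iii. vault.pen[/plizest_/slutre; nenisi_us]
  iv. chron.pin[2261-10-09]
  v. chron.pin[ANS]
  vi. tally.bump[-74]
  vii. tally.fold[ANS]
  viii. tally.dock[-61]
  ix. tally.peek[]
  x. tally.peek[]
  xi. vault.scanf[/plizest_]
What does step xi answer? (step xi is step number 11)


I invoke crv on p→/plizest_/sicirn, yielding ok.
I call carryto on s→/tro, d→/plizest_/sicirn, → ToolError: exists.
Calling pen on p→/plizest_/slutre, c→nenisi_us, → created.
I run pin on d→2261-10-09, and observe 2261-10-09.
Using pin on d→ANS, which returns 2261-10-09.
I try bump on x→-74, which returns -74.
Next I call fold on x→ANS, and observe 5476.
Calling dock on x→-61, → 5537.
I run peek(), and observe 5537.
Then peek(), and observe 5537.
Next I call scanf on p→/plizest_, — result: [sicirn/, slutre].

Answer: [sicirn/, slutre]


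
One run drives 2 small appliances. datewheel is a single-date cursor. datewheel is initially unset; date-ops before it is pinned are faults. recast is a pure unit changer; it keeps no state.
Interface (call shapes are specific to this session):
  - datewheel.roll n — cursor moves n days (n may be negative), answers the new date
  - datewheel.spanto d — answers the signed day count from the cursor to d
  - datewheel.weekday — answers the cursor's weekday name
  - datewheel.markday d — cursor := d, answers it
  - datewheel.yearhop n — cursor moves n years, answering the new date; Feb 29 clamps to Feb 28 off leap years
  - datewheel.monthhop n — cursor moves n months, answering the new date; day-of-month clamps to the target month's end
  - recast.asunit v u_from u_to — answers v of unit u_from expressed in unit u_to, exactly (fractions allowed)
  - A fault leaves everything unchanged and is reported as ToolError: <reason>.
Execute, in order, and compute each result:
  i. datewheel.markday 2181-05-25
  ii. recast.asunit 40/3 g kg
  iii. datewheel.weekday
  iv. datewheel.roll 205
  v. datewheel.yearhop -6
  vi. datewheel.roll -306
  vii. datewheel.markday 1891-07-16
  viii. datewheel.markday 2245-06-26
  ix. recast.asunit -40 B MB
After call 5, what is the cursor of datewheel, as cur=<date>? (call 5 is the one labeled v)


$ datewheel.markday d='2181-05-25'
  2181-05-25
$ recast.asunit v='40/3' u_from='g' u_to='kg'
  1/75
$ datewheel.weekday
  Friday
$ datewheel.roll n='205'
  2181-12-16
$ datewheel.yearhop n='-6'
  2175-12-16
$ datewheel.roll n='-306'
  2175-02-13
$ datewheel.markday d='1891-07-16'
  1891-07-16
$ datewheel.markday d='2245-06-26'
  2245-06-26
$ recast.asunit v='-40' u_from='B' u_to='MB'
  -1/25000

Answer: cur=2175-12-16


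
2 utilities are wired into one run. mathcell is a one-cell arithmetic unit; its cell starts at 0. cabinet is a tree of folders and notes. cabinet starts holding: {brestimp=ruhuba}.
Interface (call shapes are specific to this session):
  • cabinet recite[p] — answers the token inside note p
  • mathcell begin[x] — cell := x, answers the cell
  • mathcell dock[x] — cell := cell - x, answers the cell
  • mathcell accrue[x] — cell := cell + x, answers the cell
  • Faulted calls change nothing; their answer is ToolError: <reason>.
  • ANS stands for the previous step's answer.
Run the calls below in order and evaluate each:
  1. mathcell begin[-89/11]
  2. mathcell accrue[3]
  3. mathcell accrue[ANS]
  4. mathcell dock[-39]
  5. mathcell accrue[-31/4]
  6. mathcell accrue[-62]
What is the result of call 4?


Do: mathcell begin[x='-89/11']
See: -89/11
Do: mathcell accrue[x='3']
See: -56/11
Do: mathcell accrue[x='ANS']
See: -112/11
Do: mathcell dock[x='-39']
See: 317/11
Do: mathcell accrue[x='-31/4']
See: 927/44
Do: mathcell accrue[x='-62']
See: -1801/44

Answer: 317/11


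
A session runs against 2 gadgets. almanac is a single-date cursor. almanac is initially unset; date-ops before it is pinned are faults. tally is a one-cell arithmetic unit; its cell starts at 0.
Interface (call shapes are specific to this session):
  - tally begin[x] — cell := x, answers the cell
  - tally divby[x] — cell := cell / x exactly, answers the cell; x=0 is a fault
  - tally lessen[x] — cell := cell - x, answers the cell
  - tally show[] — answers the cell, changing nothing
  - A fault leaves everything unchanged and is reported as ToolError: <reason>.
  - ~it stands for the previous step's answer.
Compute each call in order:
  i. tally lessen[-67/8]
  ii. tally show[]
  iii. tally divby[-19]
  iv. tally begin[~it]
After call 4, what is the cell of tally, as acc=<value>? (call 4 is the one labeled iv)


% tally lessen x→-67/8
= 67/8
% tally show
= 67/8
% tally divby x→-19
= -67/152
% tally begin x→~it
= -67/152

Answer: acc=-67/152


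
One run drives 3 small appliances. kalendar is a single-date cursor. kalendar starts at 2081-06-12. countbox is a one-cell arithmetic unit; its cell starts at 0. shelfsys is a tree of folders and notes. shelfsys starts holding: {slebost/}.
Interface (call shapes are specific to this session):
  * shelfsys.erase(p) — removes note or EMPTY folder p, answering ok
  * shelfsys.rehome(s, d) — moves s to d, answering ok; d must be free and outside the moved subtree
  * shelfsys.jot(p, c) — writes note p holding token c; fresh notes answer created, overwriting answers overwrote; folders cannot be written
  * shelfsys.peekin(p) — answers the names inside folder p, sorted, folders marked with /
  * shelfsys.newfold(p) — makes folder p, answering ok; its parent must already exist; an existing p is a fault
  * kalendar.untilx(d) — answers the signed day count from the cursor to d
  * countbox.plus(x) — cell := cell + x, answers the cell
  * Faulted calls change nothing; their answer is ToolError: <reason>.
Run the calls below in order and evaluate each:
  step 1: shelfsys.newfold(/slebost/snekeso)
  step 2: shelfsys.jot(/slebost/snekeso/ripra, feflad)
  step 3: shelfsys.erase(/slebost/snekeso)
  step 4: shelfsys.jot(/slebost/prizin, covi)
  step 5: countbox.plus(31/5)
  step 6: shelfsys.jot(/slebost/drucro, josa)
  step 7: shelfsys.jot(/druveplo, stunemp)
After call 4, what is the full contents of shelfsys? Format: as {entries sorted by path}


Answer: {slebost/, slebost/prizin=covi, slebost/snekeso/, slebost/snekeso/ripra=feflad}

Derivation:
==> newfold(p: /slebost/snekeso)
<== ok
==> jot(p: /slebost/snekeso/ripra, c: feflad)
<== created
==> erase(p: /slebost/snekeso)
<== ToolError: not empty
==> jot(p: /slebost/prizin, c: covi)
<== created
==> plus(x: 31/5)
<== 31/5
==> jot(p: /slebost/drucro, c: josa)
<== created
==> jot(p: /druveplo, c: stunemp)
<== created


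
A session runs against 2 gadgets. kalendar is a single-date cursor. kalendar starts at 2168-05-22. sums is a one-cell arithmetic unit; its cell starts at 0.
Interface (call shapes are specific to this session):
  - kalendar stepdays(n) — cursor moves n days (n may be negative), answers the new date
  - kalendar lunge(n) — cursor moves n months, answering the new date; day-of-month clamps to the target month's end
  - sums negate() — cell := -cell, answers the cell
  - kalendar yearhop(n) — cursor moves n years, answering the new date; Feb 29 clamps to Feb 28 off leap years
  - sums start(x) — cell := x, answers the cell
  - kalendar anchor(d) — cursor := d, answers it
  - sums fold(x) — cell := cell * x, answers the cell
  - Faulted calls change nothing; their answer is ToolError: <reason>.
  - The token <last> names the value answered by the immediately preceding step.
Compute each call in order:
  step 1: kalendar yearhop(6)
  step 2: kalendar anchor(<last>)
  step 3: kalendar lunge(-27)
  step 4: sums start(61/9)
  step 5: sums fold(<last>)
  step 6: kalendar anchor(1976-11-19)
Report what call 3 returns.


Act: kalendar yearhop[n=6]
Obs: 2174-05-22
Act: kalendar anchor[d=<last>]
Obs: 2174-05-22
Act: kalendar lunge[n=-27]
Obs: 2172-02-22
Act: sums start[x=61/9]
Obs: 61/9
Act: sums fold[x=<last>]
Obs: 3721/81
Act: kalendar anchor[d=1976-11-19]
Obs: 1976-11-19

Answer: 2172-02-22


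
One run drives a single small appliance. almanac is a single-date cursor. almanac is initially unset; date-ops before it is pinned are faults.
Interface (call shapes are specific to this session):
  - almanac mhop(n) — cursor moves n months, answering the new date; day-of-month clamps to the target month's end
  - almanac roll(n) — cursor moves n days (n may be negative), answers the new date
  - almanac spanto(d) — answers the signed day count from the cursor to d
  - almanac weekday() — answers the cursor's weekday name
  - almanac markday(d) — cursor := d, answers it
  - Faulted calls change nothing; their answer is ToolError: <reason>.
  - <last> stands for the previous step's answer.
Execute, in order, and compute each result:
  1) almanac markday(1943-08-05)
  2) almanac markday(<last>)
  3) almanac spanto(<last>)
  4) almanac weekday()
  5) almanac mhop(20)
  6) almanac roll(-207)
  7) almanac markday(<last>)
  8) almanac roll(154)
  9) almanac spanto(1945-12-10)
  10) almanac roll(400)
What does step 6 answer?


I use almanac markday passing 1943-08-05, and get 1943-08-05.
I use almanac markday passing <last>, — result: 1943-08-05.
Calling almanac spanto passing <last>, and see 0.
I invoke almanac weekday(), and observe Thursday.
Next I call almanac mhop passing 20, which returns 1945-04-05.
Then almanac roll passing -207, giving 1944-09-10.
I call almanac markday passing <last>: 1944-09-10.
Invoking almanac roll passing 154, and see 1945-02-11.
Now I run almanac spanto passing 1945-12-10, yielding 302.
I call almanac roll passing 400, and see 1946-03-18.

Answer: 1944-09-10


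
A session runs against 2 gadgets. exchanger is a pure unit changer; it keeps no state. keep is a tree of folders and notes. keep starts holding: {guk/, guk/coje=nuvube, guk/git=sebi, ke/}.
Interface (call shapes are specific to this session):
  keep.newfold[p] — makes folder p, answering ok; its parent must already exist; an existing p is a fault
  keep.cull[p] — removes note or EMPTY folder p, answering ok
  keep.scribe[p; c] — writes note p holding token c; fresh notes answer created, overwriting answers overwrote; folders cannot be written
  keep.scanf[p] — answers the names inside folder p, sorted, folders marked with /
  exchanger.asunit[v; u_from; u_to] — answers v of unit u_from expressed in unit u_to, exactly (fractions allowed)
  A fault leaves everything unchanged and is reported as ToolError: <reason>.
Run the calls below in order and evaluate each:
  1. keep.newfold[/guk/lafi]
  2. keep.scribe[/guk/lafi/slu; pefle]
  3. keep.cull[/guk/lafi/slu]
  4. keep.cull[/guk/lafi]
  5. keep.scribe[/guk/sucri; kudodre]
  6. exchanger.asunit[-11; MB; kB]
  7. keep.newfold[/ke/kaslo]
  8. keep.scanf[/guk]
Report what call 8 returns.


Answer: [coje, git, sucri]

Derivation:
Step: newfold[p='/guk/lafi']
Result: ok
Step: scribe[p='/guk/lafi/slu'; c='pefle']
Result: created
Step: cull[p='/guk/lafi/slu']
Result: ok
Step: cull[p='/guk/lafi']
Result: ok
Step: scribe[p='/guk/sucri'; c='kudodre']
Result: created
Step: asunit[v='-11'; u_from='MB'; u_to='kB']
Result: -11000
Step: newfold[p='/ke/kaslo']
Result: ok
Step: scanf[p='/guk']
Result: [coje, git, sucri]


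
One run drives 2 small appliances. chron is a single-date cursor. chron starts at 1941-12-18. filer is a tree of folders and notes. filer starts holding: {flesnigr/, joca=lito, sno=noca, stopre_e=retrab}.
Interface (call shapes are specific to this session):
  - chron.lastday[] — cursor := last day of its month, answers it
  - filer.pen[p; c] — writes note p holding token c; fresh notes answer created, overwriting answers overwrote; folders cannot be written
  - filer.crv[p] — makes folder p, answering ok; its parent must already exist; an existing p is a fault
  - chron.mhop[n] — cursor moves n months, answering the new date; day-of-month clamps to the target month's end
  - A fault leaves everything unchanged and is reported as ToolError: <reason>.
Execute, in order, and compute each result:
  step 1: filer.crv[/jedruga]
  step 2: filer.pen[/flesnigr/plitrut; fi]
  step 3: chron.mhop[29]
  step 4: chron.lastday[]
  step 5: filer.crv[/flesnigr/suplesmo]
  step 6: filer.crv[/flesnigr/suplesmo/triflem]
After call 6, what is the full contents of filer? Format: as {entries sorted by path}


I try crv using /jedruga, and see ok.
Now I run pen using /flesnigr/plitrut, fi, — result: created.
Using mhop using 29, which returns 1944-05-18.
I invoke lastday(), and see 1944-05-31.
Calling crv using /flesnigr/suplesmo, → ok.
Calling crv using /flesnigr/suplesmo/triflem, yielding ok.

Answer: {flesnigr/, flesnigr/plitrut=fi, flesnigr/suplesmo/, flesnigr/suplesmo/triflem/, jedruga/, joca=lito, sno=noca, stopre_e=retrab}


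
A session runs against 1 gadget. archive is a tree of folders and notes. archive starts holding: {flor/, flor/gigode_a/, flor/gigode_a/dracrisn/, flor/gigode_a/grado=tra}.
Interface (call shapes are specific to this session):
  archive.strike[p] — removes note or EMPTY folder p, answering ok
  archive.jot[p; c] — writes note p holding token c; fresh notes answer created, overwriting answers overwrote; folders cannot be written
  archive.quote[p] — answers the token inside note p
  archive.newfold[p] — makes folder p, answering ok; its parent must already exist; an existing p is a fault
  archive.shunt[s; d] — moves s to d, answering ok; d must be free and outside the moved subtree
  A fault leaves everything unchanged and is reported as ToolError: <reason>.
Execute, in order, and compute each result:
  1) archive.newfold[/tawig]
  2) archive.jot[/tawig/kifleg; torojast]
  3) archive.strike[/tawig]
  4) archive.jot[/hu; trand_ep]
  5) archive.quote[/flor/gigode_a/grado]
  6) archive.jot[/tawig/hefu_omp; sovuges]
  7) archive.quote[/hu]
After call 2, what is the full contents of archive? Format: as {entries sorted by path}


Answer: {flor/, flor/gigode_a/, flor/gigode_a/dracrisn/, flor/gigode_a/grado=tra, tawig/, tawig/kifleg=torojast}

Derivation:
$ newfold p: /tawig
= ok
$ jot p: /tawig/kifleg c: torojast
= created
$ strike p: /tawig
= ToolError: not empty
$ jot p: /hu c: trand_ep
= created
$ quote p: /flor/gigode_a/grado
= tra
$ jot p: /tawig/hefu_omp c: sovuges
= created
$ quote p: /hu
= trand_ep


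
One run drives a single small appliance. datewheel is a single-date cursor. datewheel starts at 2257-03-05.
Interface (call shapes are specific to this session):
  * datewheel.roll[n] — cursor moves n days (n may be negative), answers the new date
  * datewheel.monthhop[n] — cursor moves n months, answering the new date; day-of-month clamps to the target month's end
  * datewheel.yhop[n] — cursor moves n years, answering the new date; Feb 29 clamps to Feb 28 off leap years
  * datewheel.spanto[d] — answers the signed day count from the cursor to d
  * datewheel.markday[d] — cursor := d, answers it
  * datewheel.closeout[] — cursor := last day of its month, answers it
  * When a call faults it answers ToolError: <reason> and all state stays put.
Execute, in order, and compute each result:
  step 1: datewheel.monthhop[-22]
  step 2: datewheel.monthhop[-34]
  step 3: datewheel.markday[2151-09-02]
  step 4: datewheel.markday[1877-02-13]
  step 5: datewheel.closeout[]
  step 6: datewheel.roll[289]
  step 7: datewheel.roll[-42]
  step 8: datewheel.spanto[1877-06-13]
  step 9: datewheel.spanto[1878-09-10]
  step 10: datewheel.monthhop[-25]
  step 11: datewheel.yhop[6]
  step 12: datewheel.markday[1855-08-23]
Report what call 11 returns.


Answer: 1881-10-02

Derivation:
-- datewheel.monthhop(-22) ~> 2255-05-05
-- datewheel.monthhop(-34) ~> 2252-07-05
-- datewheel.markday(2151-09-02) ~> 2151-09-02
-- datewheel.markday(1877-02-13) ~> 1877-02-13
-- datewheel.closeout() ~> 1877-02-28
-- datewheel.roll(289) ~> 1877-12-14
-- datewheel.roll(-42) ~> 1877-11-02
-- datewheel.spanto(1877-06-13) ~> -142
-- datewheel.spanto(1878-09-10) ~> 312
-- datewheel.monthhop(-25) ~> 1875-10-02
-- datewheel.yhop(6) ~> 1881-10-02
-- datewheel.markday(1855-08-23) ~> 1855-08-23


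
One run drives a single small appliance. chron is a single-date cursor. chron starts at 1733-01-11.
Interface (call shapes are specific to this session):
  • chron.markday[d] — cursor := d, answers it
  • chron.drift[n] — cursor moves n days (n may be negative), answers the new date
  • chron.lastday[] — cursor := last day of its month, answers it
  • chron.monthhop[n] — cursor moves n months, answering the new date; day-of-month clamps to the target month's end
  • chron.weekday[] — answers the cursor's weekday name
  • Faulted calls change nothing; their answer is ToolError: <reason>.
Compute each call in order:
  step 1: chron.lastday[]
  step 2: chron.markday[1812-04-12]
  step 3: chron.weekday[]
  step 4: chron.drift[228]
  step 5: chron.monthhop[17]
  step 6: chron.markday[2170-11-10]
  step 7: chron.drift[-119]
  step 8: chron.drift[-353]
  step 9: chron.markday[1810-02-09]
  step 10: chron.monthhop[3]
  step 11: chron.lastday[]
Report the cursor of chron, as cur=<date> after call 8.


·→ chron.lastday()
·← 1733-01-31
·→ chron.markday(d→1812-04-12)
·← 1812-04-12
·→ chron.weekday()
·← Sunday
·→ chron.drift(n→228)
·← 1812-11-26
·→ chron.monthhop(n→17)
·← 1814-04-26
·→ chron.markday(d→2170-11-10)
·← 2170-11-10
·→ chron.drift(n→-119)
·← 2170-07-14
·→ chron.drift(n→-353)
·← 2169-07-26
·→ chron.markday(d→1810-02-09)
·← 1810-02-09
·→ chron.monthhop(n→3)
·← 1810-05-09
·→ chron.lastday()
·← 1810-05-31

Answer: cur=2169-07-26


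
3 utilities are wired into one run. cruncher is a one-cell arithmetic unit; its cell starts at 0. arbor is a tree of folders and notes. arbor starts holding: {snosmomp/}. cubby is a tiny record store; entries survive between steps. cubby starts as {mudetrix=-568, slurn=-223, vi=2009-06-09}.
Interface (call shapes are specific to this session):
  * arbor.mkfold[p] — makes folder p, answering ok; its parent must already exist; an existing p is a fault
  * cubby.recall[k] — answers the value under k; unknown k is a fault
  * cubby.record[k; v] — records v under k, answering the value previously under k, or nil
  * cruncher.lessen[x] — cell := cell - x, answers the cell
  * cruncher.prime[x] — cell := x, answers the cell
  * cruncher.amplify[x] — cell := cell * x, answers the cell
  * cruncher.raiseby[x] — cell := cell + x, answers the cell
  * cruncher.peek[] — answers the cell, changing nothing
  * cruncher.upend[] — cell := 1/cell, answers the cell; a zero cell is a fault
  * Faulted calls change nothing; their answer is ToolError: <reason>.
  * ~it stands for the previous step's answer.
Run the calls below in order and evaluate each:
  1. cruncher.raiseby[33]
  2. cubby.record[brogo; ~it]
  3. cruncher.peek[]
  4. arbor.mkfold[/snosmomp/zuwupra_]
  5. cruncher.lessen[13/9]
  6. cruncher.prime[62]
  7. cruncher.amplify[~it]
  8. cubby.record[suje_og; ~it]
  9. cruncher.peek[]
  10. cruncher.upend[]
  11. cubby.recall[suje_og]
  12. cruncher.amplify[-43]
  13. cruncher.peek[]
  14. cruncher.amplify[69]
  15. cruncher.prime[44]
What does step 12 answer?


Answer: -43/3844

Derivation:
$ raiseby x→33
= 33
$ record k→brogo v→~it
= nil
$ peek
= 33
$ mkfold p→/snosmomp/zuwupra_
= ok
$ lessen x→13/9
= 284/9
$ prime x→62
= 62
$ amplify x→~it
= 3844
$ record k→suje_og v→~it
= nil
$ peek
= 3844
$ upend
= 1/3844
$ recall k→suje_og
= 3844
$ amplify x→-43
= -43/3844
$ peek
= -43/3844
$ amplify x→69
= -2967/3844
$ prime x→44
= 44


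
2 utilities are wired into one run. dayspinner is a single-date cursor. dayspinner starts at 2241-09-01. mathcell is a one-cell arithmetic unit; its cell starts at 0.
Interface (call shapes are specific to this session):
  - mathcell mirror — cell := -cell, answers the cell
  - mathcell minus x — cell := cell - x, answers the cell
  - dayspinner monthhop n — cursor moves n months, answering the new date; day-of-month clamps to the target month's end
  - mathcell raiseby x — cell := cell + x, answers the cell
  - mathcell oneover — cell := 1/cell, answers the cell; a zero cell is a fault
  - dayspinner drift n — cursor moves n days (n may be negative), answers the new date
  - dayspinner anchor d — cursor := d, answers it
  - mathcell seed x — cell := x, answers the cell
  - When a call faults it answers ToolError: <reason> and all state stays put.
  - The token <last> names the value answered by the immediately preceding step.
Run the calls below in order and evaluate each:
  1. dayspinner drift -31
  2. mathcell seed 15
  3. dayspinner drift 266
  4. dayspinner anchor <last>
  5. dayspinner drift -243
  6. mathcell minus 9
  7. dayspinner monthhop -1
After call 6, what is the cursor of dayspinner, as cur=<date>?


I use dayspinner drift(-31), and get 2241-08-01.
Next I call mathcell seed(15), giving 15.
Invoking dayspinner drift(266), and observe 2242-04-24.
Now I run dayspinner anchor(<last>), and observe 2242-04-24.
I invoke dayspinner drift(-243): 2241-08-24.
Then mathcell minus(9), which returns 6.
Invoking dayspinner monthhop(-1), which returns 2241-07-24.

Answer: cur=2241-08-24


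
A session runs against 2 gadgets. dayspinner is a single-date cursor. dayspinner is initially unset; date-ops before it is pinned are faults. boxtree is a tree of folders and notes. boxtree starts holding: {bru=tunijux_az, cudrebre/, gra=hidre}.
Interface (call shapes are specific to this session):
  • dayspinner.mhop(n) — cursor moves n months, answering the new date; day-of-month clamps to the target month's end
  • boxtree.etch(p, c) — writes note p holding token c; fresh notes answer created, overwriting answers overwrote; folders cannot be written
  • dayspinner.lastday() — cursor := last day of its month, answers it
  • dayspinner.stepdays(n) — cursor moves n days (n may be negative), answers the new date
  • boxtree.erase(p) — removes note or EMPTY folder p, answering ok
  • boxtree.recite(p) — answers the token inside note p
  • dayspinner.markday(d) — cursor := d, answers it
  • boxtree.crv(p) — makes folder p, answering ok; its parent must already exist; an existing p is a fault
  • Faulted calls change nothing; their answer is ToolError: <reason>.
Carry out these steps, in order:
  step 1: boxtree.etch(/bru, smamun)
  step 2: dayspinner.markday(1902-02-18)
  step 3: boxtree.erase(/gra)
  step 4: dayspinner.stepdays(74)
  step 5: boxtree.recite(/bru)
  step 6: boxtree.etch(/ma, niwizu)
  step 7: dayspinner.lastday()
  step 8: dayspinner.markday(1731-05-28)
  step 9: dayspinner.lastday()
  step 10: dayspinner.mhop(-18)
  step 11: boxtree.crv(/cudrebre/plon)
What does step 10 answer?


Answer: 1729-11-30

Derivation:
>>> boxtree.etch p: /bru c: smamun
[out] overwrote
>>> dayspinner.markday d: 1902-02-18
[out] 1902-02-18
>>> boxtree.erase p: /gra
[out] ok
>>> dayspinner.stepdays n: 74
[out] 1902-05-03
>>> boxtree.recite p: /bru
[out] smamun
>>> boxtree.etch p: /ma c: niwizu
[out] created
>>> dayspinner.lastday
[out] 1902-05-31
>>> dayspinner.markday d: 1731-05-28
[out] 1731-05-28
>>> dayspinner.lastday
[out] 1731-05-31
>>> dayspinner.mhop n: -18
[out] 1729-11-30
>>> boxtree.crv p: /cudrebre/plon
[out] ok


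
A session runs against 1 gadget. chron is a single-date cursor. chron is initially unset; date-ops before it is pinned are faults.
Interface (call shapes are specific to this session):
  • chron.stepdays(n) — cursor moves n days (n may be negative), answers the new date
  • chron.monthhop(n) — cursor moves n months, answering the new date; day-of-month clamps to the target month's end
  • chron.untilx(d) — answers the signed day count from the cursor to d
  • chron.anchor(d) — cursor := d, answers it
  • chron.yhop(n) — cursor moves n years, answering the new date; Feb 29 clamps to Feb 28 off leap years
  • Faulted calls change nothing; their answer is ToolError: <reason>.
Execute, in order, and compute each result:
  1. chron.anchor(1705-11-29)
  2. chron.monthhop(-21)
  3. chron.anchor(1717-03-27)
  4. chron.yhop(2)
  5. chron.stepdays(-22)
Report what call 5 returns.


CALL anchor[d→1705-11-29]
RET  1705-11-29
CALL monthhop[n→-21]
RET  1704-02-29
CALL anchor[d→1717-03-27]
RET  1717-03-27
CALL yhop[n→2]
RET  1719-03-27
CALL stepdays[n→-22]
RET  1719-03-05

Answer: 1719-03-05


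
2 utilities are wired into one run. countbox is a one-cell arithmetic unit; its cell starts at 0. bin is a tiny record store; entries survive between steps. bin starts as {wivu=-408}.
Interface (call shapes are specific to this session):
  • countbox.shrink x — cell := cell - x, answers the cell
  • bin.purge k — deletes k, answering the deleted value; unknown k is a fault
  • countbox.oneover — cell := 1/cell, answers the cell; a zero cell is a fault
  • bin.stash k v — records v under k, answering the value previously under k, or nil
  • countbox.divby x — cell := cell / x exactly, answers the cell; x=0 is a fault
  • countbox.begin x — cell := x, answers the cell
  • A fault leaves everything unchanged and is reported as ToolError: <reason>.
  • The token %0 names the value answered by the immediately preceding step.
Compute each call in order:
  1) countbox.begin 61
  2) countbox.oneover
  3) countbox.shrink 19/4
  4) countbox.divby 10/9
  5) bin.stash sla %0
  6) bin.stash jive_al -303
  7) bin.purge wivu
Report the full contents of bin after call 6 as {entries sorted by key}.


>>> countbox.begin x=61
:: 61
>>> countbox.oneover
:: 1/61
>>> countbox.shrink x=19/4
:: -1155/244
>>> countbox.divby x=10/9
:: -2079/488
>>> bin.stash k=sla v=%0
:: nil
>>> bin.stash k=jive_al v=-303
:: nil
>>> bin.purge k=wivu
:: -408

Answer: {jive_al=-303, sla=-2079/488, wivu=-408}


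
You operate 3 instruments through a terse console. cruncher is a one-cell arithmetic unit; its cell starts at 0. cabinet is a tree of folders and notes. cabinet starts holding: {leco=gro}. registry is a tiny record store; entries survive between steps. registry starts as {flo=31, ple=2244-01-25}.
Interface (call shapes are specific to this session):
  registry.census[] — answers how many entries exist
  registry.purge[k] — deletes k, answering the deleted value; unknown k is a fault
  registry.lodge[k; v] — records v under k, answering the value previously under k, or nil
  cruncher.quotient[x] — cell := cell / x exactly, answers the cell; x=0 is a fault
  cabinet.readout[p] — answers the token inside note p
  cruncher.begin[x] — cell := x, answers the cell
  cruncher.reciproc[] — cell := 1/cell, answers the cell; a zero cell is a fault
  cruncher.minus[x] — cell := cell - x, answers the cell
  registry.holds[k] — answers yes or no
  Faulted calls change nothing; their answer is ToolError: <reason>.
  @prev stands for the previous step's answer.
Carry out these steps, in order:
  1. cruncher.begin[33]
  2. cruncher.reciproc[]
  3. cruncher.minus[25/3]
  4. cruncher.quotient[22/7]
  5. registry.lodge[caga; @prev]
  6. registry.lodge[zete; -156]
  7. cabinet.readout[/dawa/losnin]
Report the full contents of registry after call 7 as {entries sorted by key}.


Then begin using 33, and observe 33.
Then reciproc(), giving 1/33.
I try minus using 25/3, and observe -274/33.
Using quotient using 22/7, giving -959/363.
Now I run lodge using caga, @prev, — result: nil.
I run lodge using zete, -156, → nil.
I try readout using /dawa/losnin, yielding ToolError: not found.

Answer: {caga=-959/363, flo=31, ple=2244-01-25, zete=-156}


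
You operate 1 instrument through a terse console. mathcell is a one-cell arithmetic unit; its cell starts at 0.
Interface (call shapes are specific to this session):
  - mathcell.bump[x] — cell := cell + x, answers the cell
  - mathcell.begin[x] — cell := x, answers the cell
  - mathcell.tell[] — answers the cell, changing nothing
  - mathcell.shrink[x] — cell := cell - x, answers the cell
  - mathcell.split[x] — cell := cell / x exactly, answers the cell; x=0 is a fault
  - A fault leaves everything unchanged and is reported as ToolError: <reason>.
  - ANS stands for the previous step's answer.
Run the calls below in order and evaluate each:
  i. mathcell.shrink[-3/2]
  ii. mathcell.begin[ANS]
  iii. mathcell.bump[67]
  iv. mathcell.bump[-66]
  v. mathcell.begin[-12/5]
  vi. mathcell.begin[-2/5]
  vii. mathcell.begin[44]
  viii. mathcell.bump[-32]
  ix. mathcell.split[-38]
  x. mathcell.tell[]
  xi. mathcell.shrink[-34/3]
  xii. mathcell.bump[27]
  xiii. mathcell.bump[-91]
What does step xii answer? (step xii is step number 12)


-> mathcell.shrink(x=-3/2)
<- 3/2
-> mathcell.begin(x=ANS)
<- 3/2
-> mathcell.bump(x=67)
<- 137/2
-> mathcell.bump(x=-66)
<- 5/2
-> mathcell.begin(x=-12/5)
<- -12/5
-> mathcell.begin(x=-2/5)
<- -2/5
-> mathcell.begin(x=44)
<- 44
-> mathcell.bump(x=-32)
<- 12
-> mathcell.split(x=-38)
<- -6/19
-> mathcell.tell()
<- -6/19
-> mathcell.shrink(x=-34/3)
<- 628/57
-> mathcell.bump(x=27)
<- 2167/57
-> mathcell.bump(x=-91)
<- -3020/57

Answer: 2167/57


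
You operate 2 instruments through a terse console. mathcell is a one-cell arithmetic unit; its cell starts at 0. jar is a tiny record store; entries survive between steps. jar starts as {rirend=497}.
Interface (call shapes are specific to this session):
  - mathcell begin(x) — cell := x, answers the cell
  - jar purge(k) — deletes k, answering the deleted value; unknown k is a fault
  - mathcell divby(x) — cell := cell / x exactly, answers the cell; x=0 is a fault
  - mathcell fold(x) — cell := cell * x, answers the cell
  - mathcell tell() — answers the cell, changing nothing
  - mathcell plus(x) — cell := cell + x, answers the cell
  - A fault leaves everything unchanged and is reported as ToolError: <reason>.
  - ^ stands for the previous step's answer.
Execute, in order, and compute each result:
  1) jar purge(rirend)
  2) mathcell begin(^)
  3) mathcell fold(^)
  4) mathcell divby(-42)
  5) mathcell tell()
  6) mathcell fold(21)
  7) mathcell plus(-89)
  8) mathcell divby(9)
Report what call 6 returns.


$ jar purge k: rirend
:: 497
$ mathcell begin x: ^
:: 497
$ mathcell fold x: ^
:: 247009
$ mathcell divby x: -42
:: -35287/6
$ mathcell tell
:: -35287/6
$ mathcell fold x: 21
:: -247009/2
$ mathcell plus x: -89
:: -247187/2
$ mathcell divby x: 9
:: -247187/18

Answer: -247009/2


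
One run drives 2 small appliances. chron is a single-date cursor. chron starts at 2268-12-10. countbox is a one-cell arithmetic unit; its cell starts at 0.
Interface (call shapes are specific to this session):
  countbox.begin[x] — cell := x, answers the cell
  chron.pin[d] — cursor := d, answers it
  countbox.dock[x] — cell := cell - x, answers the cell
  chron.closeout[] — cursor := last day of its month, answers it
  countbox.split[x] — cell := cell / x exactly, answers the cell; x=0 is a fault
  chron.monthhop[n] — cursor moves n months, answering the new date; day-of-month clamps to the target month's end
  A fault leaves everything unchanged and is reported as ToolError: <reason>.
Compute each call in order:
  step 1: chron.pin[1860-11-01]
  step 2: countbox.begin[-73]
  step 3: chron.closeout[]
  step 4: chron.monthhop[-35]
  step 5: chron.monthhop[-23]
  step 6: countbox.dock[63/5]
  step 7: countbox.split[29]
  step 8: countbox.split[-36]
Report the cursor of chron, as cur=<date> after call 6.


>>> pin d='1860-11-01'
= 1860-11-01
>>> begin x='-73'
= -73
>>> closeout
= 1860-11-30
>>> monthhop n='-35'
= 1857-12-30
>>> monthhop n='-23'
= 1856-01-30
>>> dock x='63/5'
= -428/5
>>> split x='29'
= -428/145
>>> split x='-36'
= 107/1305

Answer: cur=1856-01-30


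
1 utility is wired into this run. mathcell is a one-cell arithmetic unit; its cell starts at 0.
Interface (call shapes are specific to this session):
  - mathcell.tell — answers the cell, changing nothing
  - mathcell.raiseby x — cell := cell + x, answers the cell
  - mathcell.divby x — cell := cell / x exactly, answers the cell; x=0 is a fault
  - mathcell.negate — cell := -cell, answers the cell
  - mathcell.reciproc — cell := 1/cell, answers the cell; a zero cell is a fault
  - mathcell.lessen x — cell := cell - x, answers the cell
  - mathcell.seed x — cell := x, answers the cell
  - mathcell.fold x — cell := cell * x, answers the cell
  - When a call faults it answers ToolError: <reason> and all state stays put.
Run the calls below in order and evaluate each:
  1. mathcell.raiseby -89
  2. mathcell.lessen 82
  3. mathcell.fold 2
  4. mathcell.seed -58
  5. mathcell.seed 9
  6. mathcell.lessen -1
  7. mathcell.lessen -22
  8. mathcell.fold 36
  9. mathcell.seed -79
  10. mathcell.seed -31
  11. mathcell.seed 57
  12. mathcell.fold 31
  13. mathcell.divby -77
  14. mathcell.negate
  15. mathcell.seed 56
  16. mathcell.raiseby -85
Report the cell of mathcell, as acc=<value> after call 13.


> raiseby x→-89
[out] -89
> lessen x→82
[out] -171
> fold x→2
[out] -342
> seed x→-58
[out] -58
> seed x→9
[out] 9
> lessen x→-1
[out] 10
> lessen x→-22
[out] 32
> fold x→36
[out] 1152
> seed x→-79
[out] -79
> seed x→-31
[out] -31
> seed x→57
[out] 57
> fold x→31
[out] 1767
> divby x→-77
[out] -1767/77
> negate
[out] 1767/77
> seed x→56
[out] 56
> raiseby x→-85
[out] -29

Answer: acc=-1767/77


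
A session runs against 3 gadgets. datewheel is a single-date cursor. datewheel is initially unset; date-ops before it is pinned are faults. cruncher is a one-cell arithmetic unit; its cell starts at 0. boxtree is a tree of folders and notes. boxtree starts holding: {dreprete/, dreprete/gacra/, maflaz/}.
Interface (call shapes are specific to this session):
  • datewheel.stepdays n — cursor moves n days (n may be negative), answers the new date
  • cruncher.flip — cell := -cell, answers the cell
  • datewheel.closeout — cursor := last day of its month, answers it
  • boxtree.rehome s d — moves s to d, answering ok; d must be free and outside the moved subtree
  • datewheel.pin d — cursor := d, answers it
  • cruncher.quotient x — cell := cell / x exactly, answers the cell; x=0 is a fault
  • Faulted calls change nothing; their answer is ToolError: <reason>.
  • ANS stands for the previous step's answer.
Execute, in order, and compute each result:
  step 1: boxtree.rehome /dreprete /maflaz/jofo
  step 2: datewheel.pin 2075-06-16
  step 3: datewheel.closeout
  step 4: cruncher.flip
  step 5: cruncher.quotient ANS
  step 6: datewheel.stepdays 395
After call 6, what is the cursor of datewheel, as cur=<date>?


Answer: cur=2076-07-29

Derivation:
;; boxtree.rehome(s=/dreprete, d=/maflaz/jofo) => ok
;; datewheel.pin(d=2075-06-16) => 2075-06-16
;; datewheel.closeout() => 2075-06-30
;; cruncher.flip() => 0
;; cruncher.quotient(x=ANS) => ToolError: division by zero
;; datewheel.stepdays(n=395) => 2076-07-29


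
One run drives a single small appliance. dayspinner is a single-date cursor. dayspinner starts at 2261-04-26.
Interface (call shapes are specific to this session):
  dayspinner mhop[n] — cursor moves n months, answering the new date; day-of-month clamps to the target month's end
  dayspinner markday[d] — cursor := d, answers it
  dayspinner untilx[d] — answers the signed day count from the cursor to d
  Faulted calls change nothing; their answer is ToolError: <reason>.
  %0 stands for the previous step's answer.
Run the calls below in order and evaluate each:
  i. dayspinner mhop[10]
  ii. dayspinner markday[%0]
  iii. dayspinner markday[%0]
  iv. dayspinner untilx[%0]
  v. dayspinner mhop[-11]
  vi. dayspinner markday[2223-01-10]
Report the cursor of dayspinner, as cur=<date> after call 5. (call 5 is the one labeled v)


Answer: cur=2261-03-26

Derivation:
> dayspinner mhop n→10
[out] 2262-02-26
> dayspinner markday d→%0
[out] 2262-02-26
> dayspinner markday d→%0
[out] 2262-02-26
> dayspinner untilx d→%0
[out] 0
> dayspinner mhop n→-11
[out] 2261-03-26
> dayspinner markday d→2223-01-10
[out] 2223-01-10


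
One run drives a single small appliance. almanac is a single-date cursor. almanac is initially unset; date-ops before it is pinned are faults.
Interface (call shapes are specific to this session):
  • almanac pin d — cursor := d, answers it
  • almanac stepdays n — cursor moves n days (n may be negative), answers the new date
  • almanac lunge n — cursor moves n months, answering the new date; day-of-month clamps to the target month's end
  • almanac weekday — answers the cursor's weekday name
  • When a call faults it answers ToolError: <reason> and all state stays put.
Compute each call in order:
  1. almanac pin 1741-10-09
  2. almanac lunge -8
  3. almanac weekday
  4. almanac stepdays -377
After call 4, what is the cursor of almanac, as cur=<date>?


[in] almanac pin d: 1741-10-09
[out] 1741-10-09
[in] almanac lunge n: -8
[out] 1741-02-09
[in] almanac weekday
[out] Thursday
[in] almanac stepdays n: -377
[out] 1740-01-29

Answer: cur=1740-01-29


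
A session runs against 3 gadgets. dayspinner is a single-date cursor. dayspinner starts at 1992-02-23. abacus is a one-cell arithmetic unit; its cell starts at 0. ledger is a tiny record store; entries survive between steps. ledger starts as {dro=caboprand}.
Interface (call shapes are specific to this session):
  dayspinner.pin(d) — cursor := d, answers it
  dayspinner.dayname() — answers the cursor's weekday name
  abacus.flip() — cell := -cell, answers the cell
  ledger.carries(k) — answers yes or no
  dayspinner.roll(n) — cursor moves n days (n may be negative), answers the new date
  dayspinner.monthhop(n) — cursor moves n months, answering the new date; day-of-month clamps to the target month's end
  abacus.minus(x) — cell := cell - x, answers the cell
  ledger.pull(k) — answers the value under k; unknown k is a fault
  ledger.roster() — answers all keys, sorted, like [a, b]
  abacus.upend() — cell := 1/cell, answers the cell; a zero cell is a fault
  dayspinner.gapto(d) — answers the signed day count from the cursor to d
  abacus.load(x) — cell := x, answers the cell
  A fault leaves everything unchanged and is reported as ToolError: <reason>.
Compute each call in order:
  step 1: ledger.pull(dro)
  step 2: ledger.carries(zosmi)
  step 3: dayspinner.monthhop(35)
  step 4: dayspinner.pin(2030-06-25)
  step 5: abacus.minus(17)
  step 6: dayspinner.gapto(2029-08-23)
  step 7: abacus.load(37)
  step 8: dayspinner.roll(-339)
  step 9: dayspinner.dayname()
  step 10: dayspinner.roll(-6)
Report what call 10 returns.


Answer: 2029-07-15

Derivation:
Step: pull[k→dro]
Result: caboprand
Step: carries[k→zosmi]
Result: no
Step: monthhop[n→35]
Result: 1995-01-23
Step: pin[d→2030-06-25]
Result: 2030-06-25
Step: minus[x→17]
Result: -17
Step: gapto[d→2029-08-23]
Result: -306
Step: load[x→37]
Result: 37
Step: roll[n→-339]
Result: 2029-07-21
Step: dayname[]
Result: Saturday
Step: roll[n→-6]
Result: 2029-07-15
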